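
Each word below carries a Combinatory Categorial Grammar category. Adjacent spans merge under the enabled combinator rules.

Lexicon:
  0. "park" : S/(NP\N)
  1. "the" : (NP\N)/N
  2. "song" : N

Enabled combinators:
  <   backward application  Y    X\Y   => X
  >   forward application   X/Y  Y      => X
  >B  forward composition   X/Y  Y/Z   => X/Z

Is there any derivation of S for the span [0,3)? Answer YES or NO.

YES

[0,3] S   >
  [0,1] "park" : S/(NP\N)
  [1,3] NP\N   >
    [1,2] "the" : (NP\N)/N
    [2,3] "song" : N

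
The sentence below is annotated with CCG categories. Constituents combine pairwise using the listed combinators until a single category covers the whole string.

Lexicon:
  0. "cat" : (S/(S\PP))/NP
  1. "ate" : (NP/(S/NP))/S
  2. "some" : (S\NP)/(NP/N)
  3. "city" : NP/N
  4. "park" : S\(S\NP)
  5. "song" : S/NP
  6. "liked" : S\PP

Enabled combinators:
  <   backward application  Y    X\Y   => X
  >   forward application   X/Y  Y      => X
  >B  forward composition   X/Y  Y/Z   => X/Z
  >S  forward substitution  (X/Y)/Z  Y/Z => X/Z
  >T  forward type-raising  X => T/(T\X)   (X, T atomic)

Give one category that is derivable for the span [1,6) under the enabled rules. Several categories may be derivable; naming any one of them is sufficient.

NP

[0,7] S   >
  [0,6] S/(S\PP)   >
    [0,1] "cat" : (S/(S\PP))/NP
    [1,6] NP   >
      [1,5] NP/(S/NP)   >
        [1,2] "ate" : (NP/(S/NP))/S
        [2,5] S   <
          [2,4] S\NP   >
            [2,3] "some" : (S\NP)/(NP/N)
            [3,4] "city" : NP/N
          [4,5] "park" : S\(S\NP)
      [5,6] "song" : S/NP
  [6,7] "liked" : S\PP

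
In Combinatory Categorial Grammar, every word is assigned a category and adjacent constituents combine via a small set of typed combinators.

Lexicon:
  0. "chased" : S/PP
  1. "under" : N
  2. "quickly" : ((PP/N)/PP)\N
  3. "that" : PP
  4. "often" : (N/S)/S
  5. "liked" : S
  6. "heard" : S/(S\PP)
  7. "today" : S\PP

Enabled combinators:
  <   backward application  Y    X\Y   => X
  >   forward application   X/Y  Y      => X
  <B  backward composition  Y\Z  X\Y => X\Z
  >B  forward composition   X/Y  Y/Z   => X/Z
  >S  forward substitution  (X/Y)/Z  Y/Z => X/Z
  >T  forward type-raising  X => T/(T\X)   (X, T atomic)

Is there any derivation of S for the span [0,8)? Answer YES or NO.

YES

[0,8] S   >
  [0,1] "chased" : S/PP
  [1,8] PP   >
    [1,4] PP/N   >
      [1,3] (PP/N)/PP   <
        [1,2] "under" : N
        [2,3] "quickly" : ((PP/N)/PP)\N
      [3,4] "that" : PP
    [4,8] N   >
      [4,6] N/S   >
        [4,5] "often" : (N/S)/S
        [5,6] "liked" : S
      [6,8] S   >
        [6,7] "heard" : S/(S\PP)
        [7,8] "today" : S\PP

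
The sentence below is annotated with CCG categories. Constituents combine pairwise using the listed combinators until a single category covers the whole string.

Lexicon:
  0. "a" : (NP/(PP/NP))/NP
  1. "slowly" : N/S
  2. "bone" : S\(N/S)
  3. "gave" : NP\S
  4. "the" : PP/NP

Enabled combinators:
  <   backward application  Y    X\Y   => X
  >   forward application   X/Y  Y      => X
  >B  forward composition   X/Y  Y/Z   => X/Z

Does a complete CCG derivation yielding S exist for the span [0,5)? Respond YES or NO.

NO

(NP/(PP/NP))/NP N/S S\(N/S) NP\S PP/NP
CKY chart[0,5] = {NP}; S ∉ chart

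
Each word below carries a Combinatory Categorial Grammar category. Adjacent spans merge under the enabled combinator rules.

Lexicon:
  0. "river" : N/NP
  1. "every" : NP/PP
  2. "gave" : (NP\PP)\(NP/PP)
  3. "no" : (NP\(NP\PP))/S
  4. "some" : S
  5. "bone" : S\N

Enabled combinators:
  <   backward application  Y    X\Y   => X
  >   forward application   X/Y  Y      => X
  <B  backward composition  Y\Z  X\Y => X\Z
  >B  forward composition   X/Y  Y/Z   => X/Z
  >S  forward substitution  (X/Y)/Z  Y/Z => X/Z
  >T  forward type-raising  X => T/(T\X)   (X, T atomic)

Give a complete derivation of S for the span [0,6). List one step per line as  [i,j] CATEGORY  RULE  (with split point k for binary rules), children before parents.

[0,6] S   <
  [0,5] N   >
    [0,1] "river" : N/NP
    [1,5] NP   <
      [1,3] NP\PP   <
        [1,2] "every" : NP/PP
        [2,3] "gave" : (NP\PP)\(NP/PP)
      [3,5] NP\(NP\PP)   >
        [3,4] "no" : (NP\(NP\PP))/S
        [4,5] "some" : S
  [5,6] "bone" : S\N

[0,1] N/NP  lex  "river"
[1,2] NP/PP  lex  "every"
[2,3] (NP\PP)\(NP/PP)  lex  "gave"
[1,3] NP\PP  <  k=2
[3,4] (NP\(NP\PP))/S  lex  "no"
[4,5] S  lex  "some"
[3,5] NP\(NP\PP)  >  k=4
[1,5] NP  <  k=3
[0,5] N  >  k=1
[5,6] S\N  lex  "bone"
[0,6] S  <  k=5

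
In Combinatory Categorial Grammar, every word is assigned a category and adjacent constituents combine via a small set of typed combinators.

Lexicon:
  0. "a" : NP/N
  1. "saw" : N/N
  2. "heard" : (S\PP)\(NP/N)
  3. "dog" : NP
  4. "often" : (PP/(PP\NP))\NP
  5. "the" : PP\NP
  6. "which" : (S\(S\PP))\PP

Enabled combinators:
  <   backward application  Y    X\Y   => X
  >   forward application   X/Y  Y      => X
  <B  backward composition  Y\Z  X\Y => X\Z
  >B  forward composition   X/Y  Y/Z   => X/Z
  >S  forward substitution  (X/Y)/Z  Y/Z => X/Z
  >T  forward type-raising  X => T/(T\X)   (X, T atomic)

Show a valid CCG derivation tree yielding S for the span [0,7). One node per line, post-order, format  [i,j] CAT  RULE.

[0,7] S   <
  [0,3] S\PP   <
    [0,2] NP/N   >B
      [0,1] "a" : NP/N
      [1,2] "saw" : N/N
    [2,3] "heard" : (S\PP)\(NP/N)
  [3,7] S\(S\PP)   <
    [3,6] PP   >
      [3,5] PP/(PP\NP)   <
        [3,4] "dog" : NP
        [4,5] "often" : (PP/(PP\NP))\NP
      [5,6] "the" : PP\NP
    [6,7] "which" : (S\(S\PP))\PP

[0,1] NP/N  lex  "a"
[1,2] N/N  lex  "saw"
[0,2] NP/N  >B  k=1
[2,3] (S\PP)\(NP/N)  lex  "heard"
[0,3] S\PP  <  k=2
[3,4] NP  lex  "dog"
[4,5] (PP/(PP\NP))\NP  lex  "often"
[3,5] PP/(PP\NP)  <  k=4
[5,6] PP\NP  lex  "the"
[3,6] PP  >  k=5
[6,7] (S\(S\PP))\PP  lex  "which"
[3,7] S\(S\PP)  <  k=6
[0,7] S  <  k=3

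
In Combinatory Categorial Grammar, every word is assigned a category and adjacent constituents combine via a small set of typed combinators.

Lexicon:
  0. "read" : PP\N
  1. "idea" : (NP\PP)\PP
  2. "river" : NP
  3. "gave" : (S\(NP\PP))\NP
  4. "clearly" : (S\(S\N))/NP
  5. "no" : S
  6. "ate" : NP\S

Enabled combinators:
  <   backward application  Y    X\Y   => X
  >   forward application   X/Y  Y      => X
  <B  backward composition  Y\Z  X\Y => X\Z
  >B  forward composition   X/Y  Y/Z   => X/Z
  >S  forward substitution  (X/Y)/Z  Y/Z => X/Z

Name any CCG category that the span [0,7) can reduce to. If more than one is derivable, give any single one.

S

[0,7] S   <
  [0,4] S\N   <B
    [0,1] "read" : PP\N
    [1,4] S\PP   <B
      [1,2] "idea" : (NP\PP)\PP
      [2,4] S\(NP\PP)   <
        [2,3] "river" : NP
        [3,4] "gave" : (S\(NP\PP))\NP
  [4,7] S\(S\N)   >
    [4,5] "clearly" : (S\(S\N))/NP
    [5,7] NP   <
      [5,6] "no" : S
      [6,7] "ate" : NP\S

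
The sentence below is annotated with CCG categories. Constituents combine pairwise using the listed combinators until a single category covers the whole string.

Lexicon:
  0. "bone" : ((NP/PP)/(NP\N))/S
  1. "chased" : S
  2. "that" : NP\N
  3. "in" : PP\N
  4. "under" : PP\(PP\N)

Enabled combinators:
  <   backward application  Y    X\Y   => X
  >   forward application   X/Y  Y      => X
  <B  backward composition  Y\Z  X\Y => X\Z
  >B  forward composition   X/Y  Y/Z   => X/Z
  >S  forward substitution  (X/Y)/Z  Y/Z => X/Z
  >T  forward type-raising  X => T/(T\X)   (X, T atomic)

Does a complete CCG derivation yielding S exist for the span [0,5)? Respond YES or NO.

NO

((NP/PP)/(NP\N))/S S NP\N PP\N PP\(PP\N)
CKY chart[0,5] = {N/(N\NP), NP, NP/(NP\NP), NP/(PP\PP), PP/(PP\NP), S/(S\NP)}; S ∉ chart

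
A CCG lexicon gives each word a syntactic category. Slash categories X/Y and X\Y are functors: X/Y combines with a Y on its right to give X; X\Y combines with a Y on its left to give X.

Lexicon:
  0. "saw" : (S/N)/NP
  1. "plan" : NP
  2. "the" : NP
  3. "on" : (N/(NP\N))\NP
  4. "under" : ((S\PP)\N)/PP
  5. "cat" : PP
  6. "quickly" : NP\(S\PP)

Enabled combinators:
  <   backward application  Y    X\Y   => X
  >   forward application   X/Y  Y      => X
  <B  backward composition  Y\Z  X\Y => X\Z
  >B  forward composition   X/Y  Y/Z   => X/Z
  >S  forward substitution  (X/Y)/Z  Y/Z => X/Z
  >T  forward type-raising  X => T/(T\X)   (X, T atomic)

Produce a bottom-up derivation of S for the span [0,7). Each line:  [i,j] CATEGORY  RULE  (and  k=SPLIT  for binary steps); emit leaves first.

[0,1] (S/N)/NP  lex  "saw"
[1,2] NP  lex  "plan"
[0,2] S/N  >  k=1
[2,3] NP  lex  "the"
[3,4] (N/(NP\N))\NP  lex  "on"
[2,4] N/(NP\N)  <  k=3
[4,5] ((S\PP)\N)/PP  lex  "under"
[5,6] PP  lex  "cat"
[4,6] (S\PP)\N  >  k=5
[6,7] NP\(S\PP)  lex  "quickly"
[4,7] NP\N  <B  k=6
[2,7] N  >  k=4
[0,7] S  >  k=2

[0,7] S   >
  [0,2] S/N   >
    [0,1] "saw" : (S/N)/NP
    [1,2] "plan" : NP
  [2,7] N   >
    [2,4] N/(NP\N)   <
      [2,3] "the" : NP
      [3,4] "on" : (N/(NP\N))\NP
    [4,7] NP\N   <B
      [4,6] (S\PP)\N   >
        [4,5] "under" : ((S\PP)\N)/PP
        [5,6] "cat" : PP
      [6,7] "quickly" : NP\(S\PP)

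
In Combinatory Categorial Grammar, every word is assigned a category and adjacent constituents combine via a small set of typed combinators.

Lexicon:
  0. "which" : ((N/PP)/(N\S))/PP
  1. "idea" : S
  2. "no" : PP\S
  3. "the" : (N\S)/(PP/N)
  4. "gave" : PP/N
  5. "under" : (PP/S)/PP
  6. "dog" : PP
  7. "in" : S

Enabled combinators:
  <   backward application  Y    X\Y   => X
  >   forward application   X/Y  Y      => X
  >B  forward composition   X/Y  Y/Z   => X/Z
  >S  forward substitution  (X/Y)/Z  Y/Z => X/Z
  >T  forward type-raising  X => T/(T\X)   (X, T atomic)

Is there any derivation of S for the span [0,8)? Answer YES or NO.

((N/PP)/(N\S))/PP S PP\S (N\S)/(PP/N) PP/N (PP/S)/PP PP S
CKY chart[0,8] = {N, N/(N\N), N/(PP\PP), N/(S\S), NP/(NP\N), PP/(PP\N), S/(S\N)}; S ∉ chart

NO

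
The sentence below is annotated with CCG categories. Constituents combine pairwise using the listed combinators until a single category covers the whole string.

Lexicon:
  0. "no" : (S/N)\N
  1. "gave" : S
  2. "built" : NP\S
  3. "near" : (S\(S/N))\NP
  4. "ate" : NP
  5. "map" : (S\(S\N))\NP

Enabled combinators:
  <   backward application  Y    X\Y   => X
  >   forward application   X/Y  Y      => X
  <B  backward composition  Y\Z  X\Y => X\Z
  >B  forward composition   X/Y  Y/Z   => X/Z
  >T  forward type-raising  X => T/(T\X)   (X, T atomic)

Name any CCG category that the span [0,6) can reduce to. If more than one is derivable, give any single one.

[0,6] S   <
  [0,4] S\N   <B
    [0,1] "no" : (S/N)\N
    [1,4] S\(S/N)   <
      [1,3] NP   <
        [1,2] "gave" : S
        [2,3] "built" : NP\S
      [3,4] "near" : (S\(S/N))\NP
  [4,6] S\(S\N)   <
    [4,5] "ate" : NP
    [5,6] "map" : (S\(S\N))\NP

S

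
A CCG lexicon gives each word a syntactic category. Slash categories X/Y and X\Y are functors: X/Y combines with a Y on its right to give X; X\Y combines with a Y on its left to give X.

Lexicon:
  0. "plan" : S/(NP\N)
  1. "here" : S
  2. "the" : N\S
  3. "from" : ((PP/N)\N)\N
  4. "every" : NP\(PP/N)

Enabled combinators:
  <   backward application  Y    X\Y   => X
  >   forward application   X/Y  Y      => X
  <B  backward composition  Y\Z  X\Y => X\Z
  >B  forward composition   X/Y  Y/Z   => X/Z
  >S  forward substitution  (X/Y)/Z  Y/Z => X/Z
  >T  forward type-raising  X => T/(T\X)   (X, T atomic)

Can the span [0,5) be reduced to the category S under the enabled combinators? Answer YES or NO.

YES

[0,5] S   >
  [0,1] "plan" : S/(NP\N)
  [1,5] NP\N   <B
    [1,4] (PP/N)\N   <
      [1,3] N   <
        [1,2] "here" : S
        [2,3] "the" : N\S
      [3,4] "from" : ((PP/N)\N)\N
    [4,5] "every" : NP\(PP/N)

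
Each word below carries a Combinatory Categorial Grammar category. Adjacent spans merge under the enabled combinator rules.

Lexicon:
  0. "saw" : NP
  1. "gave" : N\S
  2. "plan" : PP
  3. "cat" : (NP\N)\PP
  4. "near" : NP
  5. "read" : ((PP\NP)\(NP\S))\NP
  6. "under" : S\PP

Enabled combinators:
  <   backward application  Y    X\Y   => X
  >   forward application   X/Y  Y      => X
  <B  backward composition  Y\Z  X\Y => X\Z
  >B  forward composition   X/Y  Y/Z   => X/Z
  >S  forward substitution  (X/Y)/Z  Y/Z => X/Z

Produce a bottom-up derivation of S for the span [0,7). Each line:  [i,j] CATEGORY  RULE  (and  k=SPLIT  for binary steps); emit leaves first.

[0,7] S   <
  [0,6] PP   <
    [0,1] "saw" : NP
    [1,6] PP\NP   <
      [1,4] NP\S   <B
        [1,2] "gave" : N\S
        [2,4] NP\N   <
          [2,3] "plan" : PP
          [3,4] "cat" : (NP\N)\PP
      [4,6] (PP\NP)\(NP\S)   <
        [4,5] "near" : NP
        [5,6] "read" : ((PP\NP)\(NP\S))\NP
  [6,7] "under" : S\PP

[0,1] NP  lex  "saw"
[1,2] N\S  lex  "gave"
[2,3] PP  lex  "plan"
[3,4] (NP\N)\PP  lex  "cat"
[2,4] NP\N  <  k=3
[1,4] NP\S  <B  k=2
[4,5] NP  lex  "near"
[5,6] ((PP\NP)\(NP\S))\NP  lex  "read"
[4,6] (PP\NP)\(NP\S)  <  k=5
[1,6] PP\NP  <  k=4
[0,6] PP  <  k=1
[6,7] S\PP  lex  "under"
[0,7] S  <  k=6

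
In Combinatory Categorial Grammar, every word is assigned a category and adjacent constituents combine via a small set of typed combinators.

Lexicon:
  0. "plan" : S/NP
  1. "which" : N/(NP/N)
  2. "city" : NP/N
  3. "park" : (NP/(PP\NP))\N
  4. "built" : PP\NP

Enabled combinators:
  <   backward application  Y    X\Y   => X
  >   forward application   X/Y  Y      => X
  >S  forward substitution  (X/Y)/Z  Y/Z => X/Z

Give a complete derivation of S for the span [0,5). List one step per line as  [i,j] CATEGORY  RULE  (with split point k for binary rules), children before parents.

[0,5] S   >
  [0,1] "plan" : S/NP
  [1,5] NP   >
    [1,4] NP/(PP\NP)   <
      [1,3] N   >
        [1,2] "which" : N/(NP/N)
        [2,3] "city" : NP/N
      [3,4] "park" : (NP/(PP\NP))\N
    [4,5] "built" : PP\NP

[0,1] S/NP  lex  "plan"
[1,2] N/(NP/N)  lex  "which"
[2,3] NP/N  lex  "city"
[1,3] N  >  k=2
[3,4] (NP/(PP\NP))\N  lex  "park"
[1,4] NP/(PP\NP)  <  k=3
[4,5] PP\NP  lex  "built"
[1,5] NP  >  k=4
[0,5] S  >  k=1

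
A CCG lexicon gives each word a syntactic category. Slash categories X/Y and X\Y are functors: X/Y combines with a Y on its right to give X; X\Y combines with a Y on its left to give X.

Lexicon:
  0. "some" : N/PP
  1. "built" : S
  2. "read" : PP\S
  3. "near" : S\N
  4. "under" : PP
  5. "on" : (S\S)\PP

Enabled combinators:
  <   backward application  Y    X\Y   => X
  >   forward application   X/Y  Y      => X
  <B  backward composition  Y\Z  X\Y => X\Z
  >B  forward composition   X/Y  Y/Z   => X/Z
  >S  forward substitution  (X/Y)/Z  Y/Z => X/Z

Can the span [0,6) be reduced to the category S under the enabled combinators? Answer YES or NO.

YES

[0,6] S   <
  [0,3] N   >
    [0,1] "some" : N/PP
    [1,3] PP   <
      [1,2] "built" : S
      [2,3] "read" : PP\S
  [3,6] S\N   <B
    [3,4] "near" : S\N
    [4,6] S\S   <
      [4,5] "under" : PP
      [5,6] "on" : (S\S)\PP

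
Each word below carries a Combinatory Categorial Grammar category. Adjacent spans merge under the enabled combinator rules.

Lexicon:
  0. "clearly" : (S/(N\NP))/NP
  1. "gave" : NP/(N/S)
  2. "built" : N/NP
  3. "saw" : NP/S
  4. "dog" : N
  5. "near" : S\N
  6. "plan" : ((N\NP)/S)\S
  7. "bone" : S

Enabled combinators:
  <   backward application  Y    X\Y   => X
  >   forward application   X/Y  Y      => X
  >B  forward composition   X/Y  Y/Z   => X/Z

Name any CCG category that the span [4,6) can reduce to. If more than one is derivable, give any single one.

S

[0,8] S   >
  [0,4] S/(N\NP)   >
    [0,1] "clearly" : (S/(N\NP))/NP
    [1,4] NP   >
      [1,2] "gave" : NP/(N/S)
      [2,4] N/S   >B
        [2,3] "built" : N/NP
        [3,4] "saw" : NP/S
  [4,8] N\NP   >
    [4,7] (N\NP)/S   <
      [4,6] S   <
        [4,5] "dog" : N
        [5,6] "near" : S\N
      [6,7] "plan" : ((N\NP)/S)\S
    [7,8] "bone" : S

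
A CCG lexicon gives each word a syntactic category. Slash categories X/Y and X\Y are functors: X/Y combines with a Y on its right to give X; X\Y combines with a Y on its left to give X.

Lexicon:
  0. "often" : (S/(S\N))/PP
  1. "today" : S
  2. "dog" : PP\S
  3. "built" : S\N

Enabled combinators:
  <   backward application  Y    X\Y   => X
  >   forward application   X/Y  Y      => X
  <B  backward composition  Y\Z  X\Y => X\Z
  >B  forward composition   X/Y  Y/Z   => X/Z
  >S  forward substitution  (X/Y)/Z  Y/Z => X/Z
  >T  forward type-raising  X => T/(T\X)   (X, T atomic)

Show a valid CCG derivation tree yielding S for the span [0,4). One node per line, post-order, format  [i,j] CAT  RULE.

[0,1] (S/(S\N))/PP  lex  "often"
[1,2] S  lex  "today"
[1,2] PP/(PP\S)  >T
[2,3] PP\S  lex  "dog"
[1,3] PP  >  k=2
[0,3] S/(S\N)  >  k=1
[3,4] S\N  lex  "built"
[0,4] S  >  k=3

[0,4] S   >
  [0,3] S/(S\N)   >
    [0,1] "often" : (S/(S\N))/PP
    [1,3] PP   >
      [1,2] PP/(PP\S)   >T
        [1,2] "today" : S
      [2,3] "dog" : PP\S
  [3,4] "built" : S\N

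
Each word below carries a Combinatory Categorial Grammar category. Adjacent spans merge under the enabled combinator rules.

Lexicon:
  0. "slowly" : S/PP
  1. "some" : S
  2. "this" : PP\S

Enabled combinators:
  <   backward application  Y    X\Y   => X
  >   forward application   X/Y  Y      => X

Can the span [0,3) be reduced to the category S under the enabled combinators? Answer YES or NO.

[0,3] S   >
  [0,1] "slowly" : S/PP
  [1,3] PP   <
    [1,2] "some" : S
    [2,3] "this" : PP\S

YES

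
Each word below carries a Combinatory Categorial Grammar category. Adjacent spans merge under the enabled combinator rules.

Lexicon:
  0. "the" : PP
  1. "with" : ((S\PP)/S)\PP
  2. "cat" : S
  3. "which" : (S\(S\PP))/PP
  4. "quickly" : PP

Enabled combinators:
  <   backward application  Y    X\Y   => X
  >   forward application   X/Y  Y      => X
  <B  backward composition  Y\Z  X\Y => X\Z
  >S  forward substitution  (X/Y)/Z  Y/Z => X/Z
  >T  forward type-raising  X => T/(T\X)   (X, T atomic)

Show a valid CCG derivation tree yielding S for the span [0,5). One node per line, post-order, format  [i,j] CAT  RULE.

[0,1] PP  lex  "the"
[1,2] ((S\PP)/S)\PP  lex  "with"
[0,2] (S\PP)/S  <  k=1
[2,3] S  lex  "cat"
[0,3] S\PP  >  k=2
[3,4] (S\(S\PP))/PP  lex  "which"
[4,5] PP  lex  "quickly"
[3,5] S\(S\PP)  >  k=4
[0,5] S  <  k=3

[0,5] S   <
  [0,3] S\PP   >
    [0,2] (S\PP)/S   <
      [0,1] "the" : PP
      [1,2] "with" : ((S\PP)/S)\PP
    [2,3] "cat" : S
  [3,5] S\(S\PP)   >
    [3,4] "which" : (S\(S\PP))/PP
    [4,5] "quickly" : PP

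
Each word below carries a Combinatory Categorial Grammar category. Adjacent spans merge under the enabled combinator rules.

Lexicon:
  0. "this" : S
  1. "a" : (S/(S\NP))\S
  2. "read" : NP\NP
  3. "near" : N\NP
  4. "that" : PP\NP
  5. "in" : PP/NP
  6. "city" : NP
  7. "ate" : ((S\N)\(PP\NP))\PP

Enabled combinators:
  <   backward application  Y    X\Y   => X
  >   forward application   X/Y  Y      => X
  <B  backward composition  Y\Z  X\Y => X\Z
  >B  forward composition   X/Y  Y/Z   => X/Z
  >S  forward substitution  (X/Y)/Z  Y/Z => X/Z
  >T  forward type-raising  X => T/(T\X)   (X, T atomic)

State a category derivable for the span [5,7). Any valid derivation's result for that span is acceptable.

PP

[0,8] S   >
  [0,2] S/(S\NP)   <
    [0,1] "this" : S
    [1,2] "a" : (S/(S\NP))\S
  [2,8] S\NP   <B
    [2,4] N\NP   <B
      [2,3] "read" : NP\NP
      [3,4] "near" : N\NP
    [4,8] S\N   <
      [4,5] "that" : PP\NP
      [5,8] (S\N)\(PP\NP)   <
        [5,7] PP   >
          [5,6] "in" : PP/NP
          [6,7] "city" : NP
        [7,8] "ate" : ((S\N)\(PP\NP))\PP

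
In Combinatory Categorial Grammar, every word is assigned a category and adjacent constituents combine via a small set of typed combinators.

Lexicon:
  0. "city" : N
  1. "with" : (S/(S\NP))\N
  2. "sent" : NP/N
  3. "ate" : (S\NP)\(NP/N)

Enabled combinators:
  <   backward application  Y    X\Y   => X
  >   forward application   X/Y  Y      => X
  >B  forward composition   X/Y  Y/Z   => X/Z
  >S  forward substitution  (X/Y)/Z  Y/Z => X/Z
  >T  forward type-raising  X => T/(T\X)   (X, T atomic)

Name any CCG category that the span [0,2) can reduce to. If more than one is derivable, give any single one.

S/(S\NP)

[0,4] S   >
  [0,2] S/(S\NP)   <
    [0,1] "city" : N
    [1,2] "with" : (S/(S\NP))\N
  [2,4] S\NP   <
    [2,3] "sent" : NP/N
    [3,4] "ate" : (S\NP)\(NP/N)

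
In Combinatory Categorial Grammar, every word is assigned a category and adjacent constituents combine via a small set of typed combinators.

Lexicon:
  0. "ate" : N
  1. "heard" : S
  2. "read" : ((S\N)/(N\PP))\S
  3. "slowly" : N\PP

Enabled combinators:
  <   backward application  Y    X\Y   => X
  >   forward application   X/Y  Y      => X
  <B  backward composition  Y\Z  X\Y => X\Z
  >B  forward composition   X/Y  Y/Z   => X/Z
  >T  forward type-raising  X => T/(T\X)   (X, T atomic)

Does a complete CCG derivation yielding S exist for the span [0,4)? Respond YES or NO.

[0,4] S   >
  [0,1] S/(S\N)   >T
    [0,1] "ate" : N
  [1,4] S\N   >
    [1,3] (S\N)/(N\PP)   <
      [1,2] "heard" : S
      [2,3] "read" : ((S\N)/(N\PP))\S
    [3,4] "slowly" : N\PP

YES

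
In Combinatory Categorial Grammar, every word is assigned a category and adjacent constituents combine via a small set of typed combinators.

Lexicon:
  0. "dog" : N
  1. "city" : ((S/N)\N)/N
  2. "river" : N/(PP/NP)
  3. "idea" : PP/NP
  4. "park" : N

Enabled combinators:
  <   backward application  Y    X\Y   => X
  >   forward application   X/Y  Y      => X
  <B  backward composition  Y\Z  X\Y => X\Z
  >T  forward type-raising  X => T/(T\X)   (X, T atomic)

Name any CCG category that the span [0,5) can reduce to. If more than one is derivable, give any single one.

S

[0,5] S   >
  [0,4] S/N   <
    [0,1] "dog" : N
    [1,4] (S/N)\N   >
      [1,2] "city" : ((S/N)\N)/N
      [2,4] N   >
        [2,3] "river" : N/(PP/NP)
        [3,4] "idea" : PP/NP
  [4,5] "park" : N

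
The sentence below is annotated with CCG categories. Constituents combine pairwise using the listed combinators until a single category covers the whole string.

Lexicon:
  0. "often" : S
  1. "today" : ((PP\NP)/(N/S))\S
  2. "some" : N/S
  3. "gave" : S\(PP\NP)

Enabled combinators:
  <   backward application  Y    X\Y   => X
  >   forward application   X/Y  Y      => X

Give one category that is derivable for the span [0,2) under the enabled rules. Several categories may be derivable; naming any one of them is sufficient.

(PP\NP)/(N/S)

[0,4] S   <
  [0,3] PP\NP   >
    [0,2] (PP\NP)/(N/S)   <
      [0,1] "often" : S
      [1,2] "today" : ((PP\NP)/(N/S))\S
    [2,3] "some" : N/S
  [3,4] "gave" : S\(PP\NP)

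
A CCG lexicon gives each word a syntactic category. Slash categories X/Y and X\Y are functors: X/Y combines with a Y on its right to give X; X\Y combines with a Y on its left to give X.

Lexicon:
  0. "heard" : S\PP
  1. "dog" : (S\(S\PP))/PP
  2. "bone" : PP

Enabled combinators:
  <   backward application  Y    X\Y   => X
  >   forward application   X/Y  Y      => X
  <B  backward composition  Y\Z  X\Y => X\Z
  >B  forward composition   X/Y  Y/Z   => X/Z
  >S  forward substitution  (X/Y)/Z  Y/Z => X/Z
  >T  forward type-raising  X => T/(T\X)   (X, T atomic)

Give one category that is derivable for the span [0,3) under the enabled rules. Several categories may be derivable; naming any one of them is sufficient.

[0,3] S   <
  [0,1] "heard" : S\PP
  [1,3] S\(S\PP)   >
    [1,2] "dog" : (S\(S\PP))/PP
    [2,3] "bone" : PP

S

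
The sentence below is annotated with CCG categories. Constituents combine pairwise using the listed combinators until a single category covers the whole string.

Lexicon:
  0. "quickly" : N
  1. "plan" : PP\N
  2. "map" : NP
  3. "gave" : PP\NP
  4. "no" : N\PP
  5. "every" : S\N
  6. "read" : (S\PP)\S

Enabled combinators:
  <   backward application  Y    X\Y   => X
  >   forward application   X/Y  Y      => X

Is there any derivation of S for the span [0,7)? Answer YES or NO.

YES

[0,7] S   <
  [0,2] PP   <
    [0,1] "quickly" : N
    [1,2] "plan" : PP\N
  [2,7] S\PP   <
    [2,6] S   <
      [2,5] N   <
        [2,4] PP   <
          [2,3] "map" : NP
          [3,4] "gave" : PP\NP
        [4,5] "no" : N\PP
      [5,6] "every" : S\N
    [6,7] "read" : (S\PP)\S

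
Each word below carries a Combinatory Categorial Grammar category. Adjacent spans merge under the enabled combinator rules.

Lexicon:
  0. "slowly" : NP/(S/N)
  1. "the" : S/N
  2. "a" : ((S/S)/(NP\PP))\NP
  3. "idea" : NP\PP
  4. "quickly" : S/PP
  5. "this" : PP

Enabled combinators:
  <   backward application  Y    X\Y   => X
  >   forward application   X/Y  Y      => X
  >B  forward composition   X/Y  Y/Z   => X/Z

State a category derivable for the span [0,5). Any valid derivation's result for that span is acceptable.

[0,6] S   >
  [0,5] S/PP   >B
    [0,4] S/S   >
      [0,3] (S/S)/(NP\PP)   <
        [0,2] NP   >
          [0,1] "slowly" : NP/(S/N)
          [1,2] "the" : S/N
        [2,3] "a" : ((S/S)/(NP\PP))\NP
      [3,4] "idea" : NP\PP
    [4,5] "quickly" : S/PP
  [5,6] "this" : PP

S/PP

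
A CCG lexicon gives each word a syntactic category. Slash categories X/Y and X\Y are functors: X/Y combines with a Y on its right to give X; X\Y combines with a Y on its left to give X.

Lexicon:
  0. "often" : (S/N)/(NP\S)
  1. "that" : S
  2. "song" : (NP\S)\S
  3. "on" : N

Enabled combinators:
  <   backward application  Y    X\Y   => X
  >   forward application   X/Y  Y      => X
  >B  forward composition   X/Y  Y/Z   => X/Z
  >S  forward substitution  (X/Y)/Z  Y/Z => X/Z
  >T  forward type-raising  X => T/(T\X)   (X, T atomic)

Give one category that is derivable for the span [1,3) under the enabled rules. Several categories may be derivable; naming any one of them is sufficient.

NP\S

[0,4] S   >
  [0,3] S/N   >
    [0,1] "often" : (S/N)/(NP\S)
    [1,3] NP\S   <
      [1,2] "that" : S
      [2,3] "song" : (NP\S)\S
  [3,4] "on" : N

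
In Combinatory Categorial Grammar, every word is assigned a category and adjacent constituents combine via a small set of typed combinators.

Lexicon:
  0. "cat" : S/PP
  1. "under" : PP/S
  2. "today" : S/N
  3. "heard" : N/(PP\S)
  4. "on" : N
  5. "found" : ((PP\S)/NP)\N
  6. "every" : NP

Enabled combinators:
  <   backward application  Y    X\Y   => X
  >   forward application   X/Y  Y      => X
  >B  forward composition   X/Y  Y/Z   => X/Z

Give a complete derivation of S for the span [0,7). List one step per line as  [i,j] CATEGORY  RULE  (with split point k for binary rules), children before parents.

[0,7] S   >
  [0,6] S/NP   >B
    [0,3] S/N   >B
      [0,2] S/S   >B
        [0,1] "cat" : S/PP
        [1,2] "under" : PP/S
      [2,3] "today" : S/N
    [3,6] N/NP   >B
      [3,4] "heard" : N/(PP\S)
      [4,6] (PP\S)/NP   <
        [4,5] "on" : N
        [5,6] "found" : ((PP\S)/NP)\N
  [6,7] "every" : NP

[0,1] S/PP  lex  "cat"
[1,2] PP/S  lex  "under"
[0,2] S/S  >B  k=1
[2,3] S/N  lex  "today"
[0,3] S/N  >B  k=2
[3,4] N/(PP\S)  lex  "heard"
[4,5] N  lex  "on"
[5,6] ((PP\S)/NP)\N  lex  "found"
[4,6] (PP\S)/NP  <  k=5
[3,6] N/NP  >B  k=4
[0,6] S/NP  >B  k=3
[6,7] NP  lex  "every"
[0,7] S  >  k=6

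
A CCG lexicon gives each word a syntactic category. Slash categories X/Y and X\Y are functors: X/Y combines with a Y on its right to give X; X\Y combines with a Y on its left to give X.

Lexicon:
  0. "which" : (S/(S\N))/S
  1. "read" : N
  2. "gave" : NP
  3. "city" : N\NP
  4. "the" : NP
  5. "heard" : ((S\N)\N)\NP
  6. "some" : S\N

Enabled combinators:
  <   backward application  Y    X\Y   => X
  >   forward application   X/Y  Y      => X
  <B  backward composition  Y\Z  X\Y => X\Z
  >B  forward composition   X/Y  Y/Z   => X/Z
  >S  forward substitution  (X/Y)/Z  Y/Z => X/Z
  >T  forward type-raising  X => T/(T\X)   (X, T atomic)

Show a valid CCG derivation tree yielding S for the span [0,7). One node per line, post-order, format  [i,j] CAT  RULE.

[0,7] S   >
  [0,6] S/(S\N)   >
    [0,1] "which" : (S/(S\N))/S
    [1,6] S   <
      [1,2] "read" : N
      [2,6] S\N   <
        [2,4] N   <
          [2,3] "gave" : NP
          [3,4] "city" : N\NP
        [4,6] (S\N)\N   <
          [4,5] "the" : NP
          [5,6] "heard" : ((S\N)\N)\NP
  [6,7] "some" : S\N

[0,1] (S/(S\N))/S  lex  "which"
[1,2] N  lex  "read"
[2,3] NP  lex  "gave"
[3,4] N\NP  lex  "city"
[2,4] N  <  k=3
[4,5] NP  lex  "the"
[5,6] ((S\N)\N)\NP  lex  "heard"
[4,6] (S\N)\N  <  k=5
[2,6] S\N  <  k=4
[1,6] S  <  k=2
[0,6] S/(S\N)  >  k=1
[6,7] S\N  lex  "some"
[0,7] S  >  k=6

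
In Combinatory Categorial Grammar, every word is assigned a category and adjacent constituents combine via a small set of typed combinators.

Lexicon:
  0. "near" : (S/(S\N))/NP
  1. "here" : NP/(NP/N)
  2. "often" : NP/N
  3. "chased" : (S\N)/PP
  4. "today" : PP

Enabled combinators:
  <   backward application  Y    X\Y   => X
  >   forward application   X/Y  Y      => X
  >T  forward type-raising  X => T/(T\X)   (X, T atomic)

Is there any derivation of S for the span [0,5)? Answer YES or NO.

[0,5] S   >
  [0,3] S/(S\N)   >
    [0,1] "near" : (S/(S\N))/NP
    [1,3] NP   >
      [1,2] "here" : NP/(NP/N)
      [2,3] "often" : NP/N
  [3,5] S\N   >
    [3,4] "chased" : (S\N)/PP
    [4,5] "today" : PP

YES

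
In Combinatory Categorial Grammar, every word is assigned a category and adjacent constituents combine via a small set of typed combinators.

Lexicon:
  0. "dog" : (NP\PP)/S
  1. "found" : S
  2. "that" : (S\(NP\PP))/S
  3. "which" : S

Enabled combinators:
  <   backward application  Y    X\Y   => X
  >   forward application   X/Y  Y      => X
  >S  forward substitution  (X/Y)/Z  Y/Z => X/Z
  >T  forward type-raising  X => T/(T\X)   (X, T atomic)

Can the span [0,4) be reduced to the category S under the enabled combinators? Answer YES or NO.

YES

[0,4] S   <
  [0,2] NP\PP   >
    [0,1] "dog" : (NP\PP)/S
    [1,2] "found" : S
  [2,4] S\(NP\PP)   >
    [2,3] "that" : (S\(NP\PP))/S
    [3,4] "which" : S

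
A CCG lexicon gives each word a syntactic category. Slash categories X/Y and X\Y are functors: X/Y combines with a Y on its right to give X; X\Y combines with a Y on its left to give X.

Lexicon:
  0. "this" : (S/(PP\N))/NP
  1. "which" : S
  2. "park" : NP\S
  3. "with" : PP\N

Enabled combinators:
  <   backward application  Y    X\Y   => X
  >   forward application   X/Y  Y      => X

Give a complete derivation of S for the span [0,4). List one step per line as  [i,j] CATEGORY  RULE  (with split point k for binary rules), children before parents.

[0,4] S   >
  [0,3] S/(PP\N)   >
    [0,1] "this" : (S/(PP\N))/NP
    [1,3] NP   <
      [1,2] "which" : S
      [2,3] "park" : NP\S
  [3,4] "with" : PP\N

[0,1] (S/(PP\N))/NP  lex  "this"
[1,2] S  lex  "which"
[2,3] NP\S  lex  "park"
[1,3] NP  <  k=2
[0,3] S/(PP\N)  >  k=1
[3,4] PP\N  lex  "with"
[0,4] S  >  k=3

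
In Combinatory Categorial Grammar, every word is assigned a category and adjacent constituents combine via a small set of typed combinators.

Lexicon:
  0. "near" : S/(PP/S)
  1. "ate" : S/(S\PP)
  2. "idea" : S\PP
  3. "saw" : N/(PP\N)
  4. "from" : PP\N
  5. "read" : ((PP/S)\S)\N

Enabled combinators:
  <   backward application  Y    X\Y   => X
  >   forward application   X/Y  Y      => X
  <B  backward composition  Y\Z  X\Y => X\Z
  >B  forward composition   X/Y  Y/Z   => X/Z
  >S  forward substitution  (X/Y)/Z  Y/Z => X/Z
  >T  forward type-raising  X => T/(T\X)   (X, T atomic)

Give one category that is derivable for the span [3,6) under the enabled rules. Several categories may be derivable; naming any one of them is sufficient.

(PP/S)\S

[0,6] S   >
  [0,1] "near" : S/(PP/S)
  [1,6] PP/S   <
    [1,3] S   >
      [1,2] "ate" : S/(S\PP)
      [2,3] "idea" : S\PP
    [3,6] (PP/S)\S   <
      [3,5] N   >
        [3,4] "saw" : N/(PP\N)
        [4,5] "from" : PP\N
      [5,6] "read" : ((PP/S)\S)\N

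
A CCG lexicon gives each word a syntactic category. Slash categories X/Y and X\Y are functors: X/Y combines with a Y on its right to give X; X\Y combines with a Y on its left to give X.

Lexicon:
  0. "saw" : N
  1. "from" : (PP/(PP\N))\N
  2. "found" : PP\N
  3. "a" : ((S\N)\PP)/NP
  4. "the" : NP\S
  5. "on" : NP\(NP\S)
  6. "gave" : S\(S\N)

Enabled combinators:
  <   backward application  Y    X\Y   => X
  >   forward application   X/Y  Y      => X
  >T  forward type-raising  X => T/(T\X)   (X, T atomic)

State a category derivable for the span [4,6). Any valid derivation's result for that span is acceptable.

[0,7] S   <
  [0,6] S\N   <
    [0,3] PP   >
      [0,2] PP/(PP\N)   <
        [0,1] "saw" : N
        [1,2] "from" : (PP/(PP\N))\N
      [2,3] "found" : PP\N
    [3,6] (S\N)\PP   >
      [3,4] "a" : ((S\N)\PP)/NP
      [4,6] NP   <
        [4,5] "the" : NP\S
        [5,6] "on" : NP\(NP\S)
  [6,7] "gave" : S\(S\N)

NP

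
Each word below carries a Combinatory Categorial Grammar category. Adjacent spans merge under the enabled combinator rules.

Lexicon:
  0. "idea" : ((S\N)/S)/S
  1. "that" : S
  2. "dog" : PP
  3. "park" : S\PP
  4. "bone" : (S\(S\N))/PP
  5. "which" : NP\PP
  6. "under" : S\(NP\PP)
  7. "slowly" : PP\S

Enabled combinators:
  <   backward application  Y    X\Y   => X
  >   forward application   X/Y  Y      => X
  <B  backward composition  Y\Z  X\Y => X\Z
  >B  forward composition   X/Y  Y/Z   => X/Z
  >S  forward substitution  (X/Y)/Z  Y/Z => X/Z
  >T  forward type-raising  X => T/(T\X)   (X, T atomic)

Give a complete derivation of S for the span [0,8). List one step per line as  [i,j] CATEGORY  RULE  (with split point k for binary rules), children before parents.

[0,1] ((S\N)/S)/S  lex  "idea"
[1,2] S  lex  "that"
[0,2] (S\N)/S  >  k=1
[2,3] PP  lex  "dog"
[3,4] S\PP  lex  "park"
[2,4] S  <  k=3
[0,4] S\N  >  k=2
[4,5] (S\(S\N))/PP  lex  "bone"
[5,6] NP\PP  lex  "which"
[6,7] S\(NP\PP)  lex  "under"
[5,7] S  <  k=6
[7,8] PP\S  lex  "slowly"
[5,8] PP  <  k=7
[4,8] S\(S\N)  >  k=5
[0,8] S  <  k=4

[0,8] S   <
  [0,4] S\N   >
    [0,2] (S\N)/S   >
      [0,1] "idea" : ((S\N)/S)/S
      [1,2] "that" : S
    [2,4] S   <
      [2,3] "dog" : PP
      [3,4] "park" : S\PP
  [4,8] S\(S\N)   >
    [4,5] "bone" : (S\(S\N))/PP
    [5,8] PP   <
      [5,7] S   <
        [5,6] "which" : NP\PP
        [6,7] "under" : S\(NP\PP)
      [7,8] "slowly" : PP\S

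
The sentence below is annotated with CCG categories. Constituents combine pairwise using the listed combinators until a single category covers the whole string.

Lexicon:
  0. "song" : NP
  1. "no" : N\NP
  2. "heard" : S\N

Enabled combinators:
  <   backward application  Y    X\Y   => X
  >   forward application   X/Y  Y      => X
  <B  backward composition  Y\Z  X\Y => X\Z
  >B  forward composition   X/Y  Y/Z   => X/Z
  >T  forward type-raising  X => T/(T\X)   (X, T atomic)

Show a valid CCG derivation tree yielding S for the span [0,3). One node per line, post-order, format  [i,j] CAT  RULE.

[0,3] S   <
  [0,1] "song" : NP
  [1,3] S\NP   <B
    [1,2] "no" : N\NP
    [2,3] "heard" : S\N

[0,1] NP  lex  "song"
[1,2] N\NP  lex  "no"
[2,3] S\N  lex  "heard"
[1,3] S\NP  <B  k=2
[0,3] S  <  k=1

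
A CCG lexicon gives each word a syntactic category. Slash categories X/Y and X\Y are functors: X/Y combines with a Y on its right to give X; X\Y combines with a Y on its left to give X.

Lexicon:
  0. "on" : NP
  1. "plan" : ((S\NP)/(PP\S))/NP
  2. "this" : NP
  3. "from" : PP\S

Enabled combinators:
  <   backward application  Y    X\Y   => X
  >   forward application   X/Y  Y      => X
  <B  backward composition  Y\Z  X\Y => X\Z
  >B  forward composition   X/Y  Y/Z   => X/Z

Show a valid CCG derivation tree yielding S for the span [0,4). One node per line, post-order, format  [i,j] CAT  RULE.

[0,1] NP  lex  "on"
[1,2] ((S\NP)/(PP\S))/NP  lex  "plan"
[2,3] NP  lex  "this"
[1,3] (S\NP)/(PP\S)  >  k=2
[3,4] PP\S  lex  "from"
[1,4] S\NP  >  k=3
[0,4] S  <  k=1

[0,4] S   <
  [0,1] "on" : NP
  [1,4] S\NP   >
    [1,3] (S\NP)/(PP\S)   >
      [1,2] "plan" : ((S\NP)/(PP\S))/NP
      [2,3] "this" : NP
    [3,4] "from" : PP\S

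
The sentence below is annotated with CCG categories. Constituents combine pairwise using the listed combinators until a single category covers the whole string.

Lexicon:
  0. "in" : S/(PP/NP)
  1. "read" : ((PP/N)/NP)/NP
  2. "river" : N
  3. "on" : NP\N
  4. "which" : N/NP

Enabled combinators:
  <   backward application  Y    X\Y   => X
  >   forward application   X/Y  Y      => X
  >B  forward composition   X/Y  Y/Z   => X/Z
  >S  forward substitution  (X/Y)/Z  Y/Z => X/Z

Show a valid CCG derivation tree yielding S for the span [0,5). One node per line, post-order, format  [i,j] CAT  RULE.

[0,1] S/(PP/NP)  lex  "in"
[1,2] ((PP/N)/NP)/NP  lex  "read"
[2,3] N  lex  "river"
[3,4] NP\N  lex  "on"
[2,4] NP  <  k=3
[1,4] (PP/N)/NP  >  k=2
[4,5] N/NP  lex  "which"
[1,5] PP/NP  >S  k=4
[0,5] S  >  k=1

[0,5] S   >
  [0,1] "in" : S/(PP/NP)
  [1,5] PP/NP   >S
    [1,4] (PP/N)/NP   >
      [1,2] "read" : ((PP/N)/NP)/NP
      [2,4] NP   <
        [2,3] "river" : N
        [3,4] "on" : NP\N
    [4,5] "which" : N/NP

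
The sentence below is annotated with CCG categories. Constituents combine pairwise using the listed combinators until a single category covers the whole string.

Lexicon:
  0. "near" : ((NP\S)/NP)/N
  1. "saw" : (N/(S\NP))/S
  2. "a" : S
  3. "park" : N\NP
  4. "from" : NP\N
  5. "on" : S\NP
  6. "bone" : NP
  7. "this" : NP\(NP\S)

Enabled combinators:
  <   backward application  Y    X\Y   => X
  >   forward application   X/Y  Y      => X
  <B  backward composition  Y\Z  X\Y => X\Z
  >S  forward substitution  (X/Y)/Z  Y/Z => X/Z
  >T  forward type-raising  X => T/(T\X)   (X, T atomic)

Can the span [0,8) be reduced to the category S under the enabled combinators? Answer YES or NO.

((NP\S)/NP)/N (N/(S\NP))/S S N\NP NP\N S\NP NP NP\(NP\S)
CKY chart[0,8] = {N/(N\NP), NP, NP/(NP\NP), PP/(PP\NP), S/(S\NP)}; S ∉ chart

NO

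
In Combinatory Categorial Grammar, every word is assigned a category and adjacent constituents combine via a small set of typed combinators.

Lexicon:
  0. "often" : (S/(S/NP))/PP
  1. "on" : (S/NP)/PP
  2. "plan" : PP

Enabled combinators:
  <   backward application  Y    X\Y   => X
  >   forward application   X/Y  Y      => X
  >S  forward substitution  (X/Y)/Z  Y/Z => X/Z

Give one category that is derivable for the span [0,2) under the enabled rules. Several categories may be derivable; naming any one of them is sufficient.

[0,3] S   >
  [0,2] S/PP   >S
    [0,1] "often" : (S/(S/NP))/PP
    [1,2] "on" : (S/NP)/PP
  [2,3] "plan" : PP

S/PP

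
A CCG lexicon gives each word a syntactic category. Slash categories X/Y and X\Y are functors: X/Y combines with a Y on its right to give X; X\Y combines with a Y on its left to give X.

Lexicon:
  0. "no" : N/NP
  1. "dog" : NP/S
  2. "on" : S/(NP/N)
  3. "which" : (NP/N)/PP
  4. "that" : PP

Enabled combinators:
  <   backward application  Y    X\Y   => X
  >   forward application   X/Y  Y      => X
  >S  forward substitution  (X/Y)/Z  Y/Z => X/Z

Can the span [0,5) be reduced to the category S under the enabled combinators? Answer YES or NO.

N/NP NP/S S/(NP/N) (NP/N)/PP PP
CKY chart[0,5] = {N}; S ∉ chart

NO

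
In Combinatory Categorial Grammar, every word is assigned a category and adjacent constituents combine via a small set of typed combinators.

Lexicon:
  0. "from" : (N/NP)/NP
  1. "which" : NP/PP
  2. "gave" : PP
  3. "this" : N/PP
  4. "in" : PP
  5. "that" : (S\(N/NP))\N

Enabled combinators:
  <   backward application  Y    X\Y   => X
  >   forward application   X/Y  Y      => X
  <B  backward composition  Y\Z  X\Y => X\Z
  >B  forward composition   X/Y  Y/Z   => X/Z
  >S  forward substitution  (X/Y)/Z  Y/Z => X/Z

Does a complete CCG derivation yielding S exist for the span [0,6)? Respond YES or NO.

[0,6] S   <
  [0,3] N/NP   >
    [0,1] "from" : (N/NP)/NP
    [1,3] NP   >
      [1,2] "which" : NP/PP
      [2,3] "gave" : PP
  [3,6] S\(N/NP)   <
    [3,5] N   >
      [3,4] "this" : N/PP
      [4,5] "in" : PP
    [5,6] "that" : (S\(N/NP))\N

YES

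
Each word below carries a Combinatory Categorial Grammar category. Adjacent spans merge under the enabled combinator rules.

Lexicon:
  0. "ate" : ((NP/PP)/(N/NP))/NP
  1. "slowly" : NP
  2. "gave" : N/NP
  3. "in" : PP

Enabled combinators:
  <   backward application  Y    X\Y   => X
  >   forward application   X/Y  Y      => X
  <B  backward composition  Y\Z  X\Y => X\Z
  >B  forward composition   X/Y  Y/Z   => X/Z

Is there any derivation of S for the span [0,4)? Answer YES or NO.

NO

((NP/PP)/(N/NP))/NP NP N/NP PP
CKY chart[0,4] = {NP}; S ∉ chart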